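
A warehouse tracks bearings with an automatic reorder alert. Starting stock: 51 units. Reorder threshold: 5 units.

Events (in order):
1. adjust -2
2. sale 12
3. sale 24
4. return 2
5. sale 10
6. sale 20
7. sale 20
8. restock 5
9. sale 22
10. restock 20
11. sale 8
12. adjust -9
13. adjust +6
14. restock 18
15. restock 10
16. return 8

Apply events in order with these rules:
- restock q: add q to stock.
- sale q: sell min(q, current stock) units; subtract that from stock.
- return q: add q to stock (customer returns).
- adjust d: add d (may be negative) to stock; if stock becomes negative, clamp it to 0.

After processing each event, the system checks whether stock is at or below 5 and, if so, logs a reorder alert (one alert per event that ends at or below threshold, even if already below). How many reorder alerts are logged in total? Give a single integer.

Answer: 6

Derivation:
Processing events:
Start: stock = 51
  Event 1 (adjust -2): 51 + -2 = 49
  Event 2 (sale 12): sell min(12,49)=12. stock: 49 - 12 = 37. total_sold = 12
  Event 3 (sale 24): sell min(24,37)=24. stock: 37 - 24 = 13. total_sold = 36
  Event 4 (return 2): 13 + 2 = 15
  Event 5 (sale 10): sell min(10,15)=10. stock: 15 - 10 = 5. total_sold = 46
  Event 6 (sale 20): sell min(20,5)=5. stock: 5 - 5 = 0. total_sold = 51
  Event 7 (sale 20): sell min(20,0)=0. stock: 0 - 0 = 0. total_sold = 51
  Event 8 (restock 5): 0 + 5 = 5
  Event 9 (sale 22): sell min(22,5)=5. stock: 5 - 5 = 0. total_sold = 56
  Event 10 (restock 20): 0 + 20 = 20
  Event 11 (sale 8): sell min(8,20)=8. stock: 20 - 8 = 12. total_sold = 64
  Event 12 (adjust -9): 12 + -9 = 3
  Event 13 (adjust +6): 3 + 6 = 9
  Event 14 (restock 18): 9 + 18 = 27
  Event 15 (restock 10): 27 + 10 = 37
  Event 16 (return 8): 37 + 8 = 45
Final: stock = 45, total_sold = 64

Checking against threshold 5:
  After event 1: stock=49 > 5
  After event 2: stock=37 > 5
  After event 3: stock=13 > 5
  After event 4: stock=15 > 5
  After event 5: stock=5 <= 5 -> ALERT
  After event 6: stock=0 <= 5 -> ALERT
  After event 7: stock=0 <= 5 -> ALERT
  After event 8: stock=5 <= 5 -> ALERT
  After event 9: stock=0 <= 5 -> ALERT
  After event 10: stock=20 > 5
  After event 11: stock=12 > 5
  After event 12: stock=3 <= 5 -> ALERT
  After event 13: stock=9 > 5
  After event 14: stock=27 > 5
  After event 15: stock=37 > 5
  After event 16: stock=45 > 5
Alert events: [5, 6, 7, 8, 9, 12]. Count = 6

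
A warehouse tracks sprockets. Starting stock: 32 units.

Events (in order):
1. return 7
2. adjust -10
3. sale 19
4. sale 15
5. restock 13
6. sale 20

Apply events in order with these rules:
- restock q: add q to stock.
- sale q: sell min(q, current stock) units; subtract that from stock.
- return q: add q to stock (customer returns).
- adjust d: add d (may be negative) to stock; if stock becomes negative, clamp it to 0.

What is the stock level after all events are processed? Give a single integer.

Processing events:
Start: stock = 32
  Event 1 (return 7): 32 + 7 = 39
  Event 2 (adjust -10): 39 + -10 = 29
  Event 3 (sale 19): sell min(19,29)=19. stock: 29 - 19 = 10. total_sold = 19
  Event 4 (sale 15): sell min(15,10)=10. stock: 10 - 10 = 0. total_sold = 29
  Event 5 (restock 13): 0 + 13 = 13
  Event 6 (sale 20): sell min(20,13)=13. stock: 13 - 13 = 0. total_sold = 42
Final: stock = 0, total_sold = 42

Answer: 0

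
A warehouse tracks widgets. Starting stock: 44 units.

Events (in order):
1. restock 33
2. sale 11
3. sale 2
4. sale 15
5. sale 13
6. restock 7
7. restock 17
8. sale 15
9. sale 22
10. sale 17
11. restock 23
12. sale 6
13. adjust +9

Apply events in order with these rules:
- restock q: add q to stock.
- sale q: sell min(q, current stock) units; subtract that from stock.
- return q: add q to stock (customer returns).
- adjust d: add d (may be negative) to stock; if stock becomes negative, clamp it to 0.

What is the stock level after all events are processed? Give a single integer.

Processing events:
Start: stock = 44
  Event 1 (restock 33): 44 + 33 = 77
  Event 2 (sale 11): sell min(11,77)=11. stock: 77 - 11 = 66. total_sold = 11
  Event 3 (sale 2): sell min(2,66)=2. stock: 66 - 2 = 64. total_sold = 13
  Event 4 (sale 15): sell min(15,64)=15. stock: 64 - 15 = 49. total_sold = 28
  Event 5 (sale 13): sell min(13,49)=13. stock: 49 - 13 = 36. total_sold = 41
  Event 6 (restock 7): 36 + 7 = 43
  Event 7 (restock 17): 43 + 17 = 60
  Event 8 (sale 15): sell min(15,60)=15. stock: 60 - 15 = 45. total_sold = 56
  Event 9 (sale 22): sell min(22,45)=22. stock: 45 - 22 = 23. total_sold = 78
  Event 10 (sale 17): sell min(17,23)=17. stock: 23 - 17 = 6. total_sold = 95
  Event 11 (restock 23): 6 + 23 = 29
  Event 12 (sale 6): sell min(6,29)=6. stock: 29 - 6 = 23. total_sold = 101
  Event 13 (adjust +9): 23 + 9 = 32
Final: stock = 32, total_sold = 101

Answer: 32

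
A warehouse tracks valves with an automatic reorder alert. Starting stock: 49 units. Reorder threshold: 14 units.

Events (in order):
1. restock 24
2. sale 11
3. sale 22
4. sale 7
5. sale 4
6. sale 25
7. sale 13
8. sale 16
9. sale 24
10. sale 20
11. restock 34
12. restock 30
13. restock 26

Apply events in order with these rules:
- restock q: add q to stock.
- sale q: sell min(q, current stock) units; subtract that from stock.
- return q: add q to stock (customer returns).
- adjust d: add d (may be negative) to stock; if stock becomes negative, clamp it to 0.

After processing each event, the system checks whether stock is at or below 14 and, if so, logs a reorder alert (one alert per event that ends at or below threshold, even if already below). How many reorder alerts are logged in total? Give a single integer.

Answer: 5

Derivation:
Processing events:
Start: stock = 49
  Event 1 (restock 24): 49 + 24 = 73
  Event 2 (sale 11): sell min(11,73)=11. stock: 73 - 11 = 62. total_sold = 11
  Event 3 (sale 22): sell min(22,62)=22. stock: 62 - 22 = 40. total_sold = 33
  Event 4 (sale 7): sell min(7,40)=7. stock: 40 - 7 = 33. total_sold = 40
  Event 5 (sale 4): sell min(4,33)=4. stock: 33 - 4 = 29. total_sold = 44
  Event 6 (sale 25): sell min(25,29)=25. stock: 29 - 25 = 4. total_sold = 69
  Event 7 (sale 13): sell min(13,4)=4. stock: 4 - 4 = 0. total_sold = 73
  Event 8 (sale 16): sell min(16,0)=0. stock: 0 - 0 = 0. total_sold = 73
  Event 9 (sale 24): sell min(24,0)=0. stock: 0 - 0 = 0. total_sold = 73
  Event 10 (sale 20): sell min(20,0)=0. stock: 0 - 0 = 0. total_sold = 73
  Event 11 (restock 34): 0 + 34 = 34
  Event 12 (restock 30): 34 + 30 = 64
  Event 13 (restock 26): 64 + 26 = 90
Final: stock = 90, total_sold = 73

Checking against threshold 14:
  After event 1: stock=73 > 14
  After event 2: stock=62 > 14
  After event 3: stock=40 > 14
  After event 4: stock=33 > 14
  After event 5: stock=29 > 14
  After event 6: stock=4 <= 14 -> ALERT
  After event 7: stock=0 <= 14 -> ALERT
  After event 8: stock=0 <= 14 -> ALERT
  After event 9: stock=0 <= 14 -> ALERT
  After event 10: stock=0 <= 14 -> ALERT
  After event 11: stock=34 > 14
  After event 12: stock=64 > 14
  After event 13: stock=90 > 14
Alert events: [6, 7, 8, 9, 10]. Count = 5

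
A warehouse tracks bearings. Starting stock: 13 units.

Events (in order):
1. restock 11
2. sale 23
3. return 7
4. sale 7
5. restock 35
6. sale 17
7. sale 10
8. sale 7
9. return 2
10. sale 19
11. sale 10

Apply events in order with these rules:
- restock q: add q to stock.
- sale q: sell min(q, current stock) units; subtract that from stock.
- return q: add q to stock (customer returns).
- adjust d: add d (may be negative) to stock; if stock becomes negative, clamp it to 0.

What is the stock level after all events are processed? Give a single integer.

Answer: 0

Derivation:
Processing events:
Start: stock = 13
  Event 1 (restock 11): 13 + 11 = 24
  Event 2 (sale 23): sell min(23,24)=23. stock: 24 - 23 = 1. total_sold = 23
  Event 3 (return 7): 1 + 7 = 8
  Event 4 (sale 7): sell min(7,8)=7. stock: 8 - 7 = 1. total_sold = 30
  Event 5 (restock 35): 1 + 35 = 36
  Event 6 (sale 17): sell min(17,36)=17. stock: 36 - 17 = 19. total_sold = 47
  Event 7 (sale 10): sell min(10,19)=10. stock: 19 - 10 = 9. total_sold = 57
  Event 8 (sale 7): sell min(7,9)=7. stock: 9 - 7 = 2. total_sold = 64
  Event 9 (return 2): 2 + 2 = 4
  Event 10 (sale 19): sell min(19,4)=4. stock: 4 - 4 = 0. total_sold = 68
  Event 11 (sale 10): sell min(10,0)=0. stock: 0 - 0 = 0. total_sold = 68
Final: stock = 0, total_sold = 68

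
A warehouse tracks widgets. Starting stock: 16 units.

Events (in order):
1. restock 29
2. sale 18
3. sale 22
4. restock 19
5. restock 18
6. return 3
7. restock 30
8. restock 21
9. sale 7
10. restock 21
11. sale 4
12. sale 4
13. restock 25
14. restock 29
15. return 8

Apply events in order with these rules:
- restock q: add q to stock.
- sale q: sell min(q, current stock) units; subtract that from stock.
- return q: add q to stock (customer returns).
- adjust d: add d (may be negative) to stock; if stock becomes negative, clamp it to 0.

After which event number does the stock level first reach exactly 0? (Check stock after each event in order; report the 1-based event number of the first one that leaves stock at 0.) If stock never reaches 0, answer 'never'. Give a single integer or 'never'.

Processing events:
Start: stock = 16
  Event 1 (restock 29): 16 + 29 = 45
  Event 2 (sale 18): sell min(18,45)=18. stock: 45 - 18 = 27. total_sold = 18
  Event 3 (sale 22): sell min(22,27)=22. stock: 27 - 22 = 5. total_sold = 40
  Event 4 (restock 19): 5 + 19 = 24
  Event 5 (restock 18): 24 + 18 = 42
  Event 6 (return 3): 42 + 3 = 45
  Event 7 (restock 30): 45 + 30 = 75
  Event 8 (restock 21): 75 + 21 = 96
  Event 9 (sale 7): sell min(7,96)=7. stock: 96 - 7 = 89. total_sold = 47
  Event 10 (restock 21): 89 + 21 = 110
  Event 11 (sale 4): sell min(4,110)=4. stock: 110 - 4 = 106. total_sold = 51
  Event 12 (sale 4): sell min(4,106)=4. stock: 106 - 4 = 102. total_sold = 55
  Event 13 (restock 25): 102 + 25 = 127
  Event 14 (restock 29): 127 + 29 = 156
  Event 15 (return 8): 156 + 8 = 164
Final: stock = 164, total_sold = 55

Stock never reaches 0.

Answer: never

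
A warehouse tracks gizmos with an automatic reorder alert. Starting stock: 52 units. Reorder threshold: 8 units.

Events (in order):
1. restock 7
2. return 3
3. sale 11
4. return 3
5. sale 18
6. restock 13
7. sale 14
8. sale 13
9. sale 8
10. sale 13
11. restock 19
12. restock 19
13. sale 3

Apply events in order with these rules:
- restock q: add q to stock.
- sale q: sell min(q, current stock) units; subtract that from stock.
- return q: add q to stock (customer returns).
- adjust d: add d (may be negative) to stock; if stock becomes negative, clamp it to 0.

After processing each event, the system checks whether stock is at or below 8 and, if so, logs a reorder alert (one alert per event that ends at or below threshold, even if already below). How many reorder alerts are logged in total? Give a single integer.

Processing events:
Start: stock = 52
  Event 1 (restock 7): 52 + 7 = 59
  Event 2 (return 3): 59 + 3 = 62
  Event 3 (sale 11): sell min(11,62)=11. stock: 62 - 11 = 51. total_sold = 11
  Event 4 (return 3): 51 + 3 = 54
  Event 5 (sale 18): sell min(18,54)=18. stock: 54 - 18 = 36. total_sold = 29
  Event 6 (restock 13): 36 + 13 = 49
  Event 7 (sale 14): sell min(14,49)=14. stock: 49 - 14 = 35. total_sold = 43
  Event 8 (sale 13): sell min(13,35)=13. stock: 35 - 13 = 22. total_sold = 56
  Event 9 (sale 8): sell min(8,22)=8. stock: 22 - 8 = 14. total_sold = 64
  Event 10 (sale 13): sell min(13,14)=13. stock: 14 - 13 = 1. total_sold = 77
  Event 11 (restock 19): 1 + 19 = 20
  Event 12 (restock 19): 20 + 19 = 39
  Event 13 (sale 3): sell min(3,39)=3. stock: 39 - 3 = 36. total_sold = 80
Final: stock = 36, total_sold = 80

Checking against threshold 8:
  After event 1: stock=59 > 8
  After event 2: stock=62 > 8
  After event 3: stock=51 > 8
  After event 4: stock=54 > 8
  After event 5: stock=36 > 8
  After event 6: stock=49 > 8
  After event 7: stock=35 > 8
  After event 8: stock=22 > 8
  After event 9: stock=14 > 8
  After event 10: stock=1 <= 8 -> ALERT
  After event 11: stock=20 > 8
  After event 12: stock=39 > 8
  After event 13: stock=36 > 8
Alert events: [10]. Count = 1

Answer: 1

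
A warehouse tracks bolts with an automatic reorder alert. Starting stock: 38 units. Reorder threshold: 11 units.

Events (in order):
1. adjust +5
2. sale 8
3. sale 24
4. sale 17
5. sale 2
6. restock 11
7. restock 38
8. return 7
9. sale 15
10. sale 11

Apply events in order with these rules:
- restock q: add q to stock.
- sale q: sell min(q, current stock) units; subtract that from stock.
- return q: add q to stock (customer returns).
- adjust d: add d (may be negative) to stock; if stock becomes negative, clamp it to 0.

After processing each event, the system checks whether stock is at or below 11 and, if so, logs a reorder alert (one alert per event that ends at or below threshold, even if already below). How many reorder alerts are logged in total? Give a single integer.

Processing events:
Start: stock = 38
  Event 1 (adjust +5): 38 + 5 = 43
  Event 2 (sale 8): sell min(8,43)=8. stock: 43 - 8 = 35. total_sold = 8
  Event 3 (sale 24): sell min(24,35)=24. stock: 35 - 24 = 11. total_sold = 32
  Event 4 (sale 17): sell min(17,11)=11. stock: 11 - 11 = 0. total_sold = 43
  Event 5 (sale 2): sell min(2,0)=0. stock: 0 - 0 = 0. total_sold = 43
  Event 6 (restock 11): 0 + 11 = 11
  Event 7 (restock 38): 11 + 38 = 49
  Event 8 (return 7): 49 + 7 = 56
  Event 9 (sale 15): sell min(15,56)=15. stock: 56 - 15 = 41. total_sold = 58
  Event 10 (sale 11): sell min(11,41)=11. stock: 41 - 11 = 30. total_sold = 69
Final: stock = 30, total_sold = 69

Checking against threshold 11:
  After event 1: stock=43 > 11
  After event 2: stock=35 > 11
  After event 3: stock=11 <= 11 -> ALERT
  After event 4: stock=0 <= 11 -> ALERT
  After event 5: stock=0 <= 11 -> ALERT
  After event 6: stock=11 <= 11 -> ALERT
  After event 7: stock=49 > 11
  After event 8: stock=56 > 11
  After event 9: stock=41 > 11
  After event 10: stock=30 > 11
Alert events: [3, 4, 5, 6]. Count = 4

Answer: 4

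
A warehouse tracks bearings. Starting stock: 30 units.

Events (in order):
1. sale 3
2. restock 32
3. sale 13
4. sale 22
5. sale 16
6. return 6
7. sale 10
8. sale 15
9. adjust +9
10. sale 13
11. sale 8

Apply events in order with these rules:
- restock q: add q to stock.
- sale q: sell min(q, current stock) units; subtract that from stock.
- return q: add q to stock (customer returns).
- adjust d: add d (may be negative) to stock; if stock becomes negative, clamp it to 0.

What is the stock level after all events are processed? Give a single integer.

Processing events:
Start: stock = 30
  Event 1 (sale 3): sell min(3,30)=3. stock: 30 - 3 = 27. total_sold = 3
  Event 2 (restock 32): 27 + 32 = 59
  Event 3 (sale 13): sell min(13,59)=13. stock: 59 - 13 = 46. total_sold = 16
  Event 4 (sale 22): sell min(22,46)=22. stock: 46 - 22 = 24. total_sold = 38
  Event 5 (sale 16): sell min(16,24)=16. stock: 24 - 16 = 8. total_sold = 54
  Event 6 (return 6): 8 + 6 = 14
  Event 7 (sale 10): sell min(10,14)=10. stock: 14 - 10 = 4. total_sold = 64
  Event 8 (sale 15): sell min(15,4)=4. stock: 4 - 4 = 0. total_sold = 68
  Event 9 (adjust +9): 0 + 9 = 9
  Event 10 (sale 13): sell min(13,9)=9. stock: 9 - 9 = 0. total_sold = 77
  Event 11 (sale 8): sell min(8,0)=0. stock: 0 - 0 = 0. total_sold = 77
Final: stock = 0, total_sold = 77

Answer: 0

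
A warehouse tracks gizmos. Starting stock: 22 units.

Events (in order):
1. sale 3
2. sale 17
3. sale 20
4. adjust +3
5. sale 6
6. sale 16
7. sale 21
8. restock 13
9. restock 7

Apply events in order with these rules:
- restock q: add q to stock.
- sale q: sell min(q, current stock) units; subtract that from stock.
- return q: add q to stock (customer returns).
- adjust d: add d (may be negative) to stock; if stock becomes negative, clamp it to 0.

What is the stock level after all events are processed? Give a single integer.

Processing events:
Start: stock = 22
  Event 1 (sale 3): sell min(3,22)=3. stock: 22 - 3 = 19. total_sold = 3
  Event 2 (sale 17): sell min(17,19)=17. stock: 19 - 17 = 2. total_sold = 20
  Event 3 (sale 20): sell min(20,2)=2. stock: 2 - 2 = 0. total_sold = 22
  Event 4 (adjust +3): 0 + 3 = 3
  Event 5 (sale 6): sell min(6,3)=3. stock: 3 - 3 = 0. total_sold = 25
  Event 6 (sale 16): sell min(16,0)=0. stock: 0 - 0 = 0. total_sold = 25
  Event 7 (sale 21): sell min(21,0)=0. stock: 0 - 0 = 0. total_sold = 25
  Event 8 (restock 13): 0 + 13 = 13
  Event 9 (restock 7): 13 + 7 = 20
Final: stock = 20, total_sold = 25

Answer: 20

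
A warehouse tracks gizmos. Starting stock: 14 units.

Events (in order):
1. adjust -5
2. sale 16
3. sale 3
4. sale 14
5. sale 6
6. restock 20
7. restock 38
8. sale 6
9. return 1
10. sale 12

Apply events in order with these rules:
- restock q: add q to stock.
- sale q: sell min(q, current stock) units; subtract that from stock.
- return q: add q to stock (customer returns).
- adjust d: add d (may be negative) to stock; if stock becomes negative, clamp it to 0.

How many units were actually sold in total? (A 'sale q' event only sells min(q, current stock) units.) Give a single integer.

Answer: 27

Derivation:
Processing events:
Start: stock = 14
  Event 1 (adjust -5): 14 + -5 = 9
  Event 2 (sale 16): sell min(16,9)=9. stock: 9 - 9 = 0. total_sold = 9
  Event 3 (sale 3): sell min(3,0)=0. stock: 0 - 0 = 0. total_sold = 9
  Event 4 (sale 14): sell min(14,0)=0. stock: 0 - 0 = 0. total_sold = 9
  Event 5 (sale 6): sell min(6,0)=0. stock: 0 - 0 = 0. total_sold = 9
  Event 6 (restock 20): 0 + 20 = 20
  Event 7 (restock 38): 20 + 38 = 58
  Event 8 (sale 6): sell min(6,58)=6. stock: 58 - 6 = 52. total_sold = 15
  Event 9 (return 1): 52 + 1 = 53
  Event 10 (sale 12): sell min(12,53)=12. stock: 53 - 12 = 41. total_sold = 27
Final: stock = 41, total_sold = 27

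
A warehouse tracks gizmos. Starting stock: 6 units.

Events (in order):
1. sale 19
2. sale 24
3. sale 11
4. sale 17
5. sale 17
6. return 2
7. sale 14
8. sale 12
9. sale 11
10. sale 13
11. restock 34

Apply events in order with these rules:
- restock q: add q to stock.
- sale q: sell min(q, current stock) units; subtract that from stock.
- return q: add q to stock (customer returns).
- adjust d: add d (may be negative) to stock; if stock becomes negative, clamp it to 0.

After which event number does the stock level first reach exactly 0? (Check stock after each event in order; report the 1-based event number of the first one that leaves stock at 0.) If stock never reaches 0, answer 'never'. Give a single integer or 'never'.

Answer: 1

Derivation:
Processing events:
Start: stock = 6
  Event 1 (sale 19): sell min(19,6)=6. stock: 6 - 6 = 0. total_sold = 6
  Event 2 (sale 24): sell min(24,0)=0. stock: 0 - 0 = 0. total_sold = 6
  Event 3 (sale 11): sell min(11,0)=0. stock: 0 - 0 = 0. total_sold = 6
  Event 4 (sale 17): sell min(17,0)=0. stock: 0 - 0 = 0. total_sold = 6
  Event 5 (sale 17): sell min(17,0)=0. stock: 0 - 0 = 0. total_sold = 6
  Event 6 (return 2): 0 + 2 = 2
  Event 7 (sale 14): sell min(14,2)=2. stock: 2 - 2 = 0. total_sold = 8
  Event 8 (sale 12): sell min(12,0)=0. stock: 0 - 0 = 0. total_sold = 8
  Event 9 (sale 11): sell min(11,0)=0. stock: 0 - 0 = 0. total_sold = 8
  Event 10 (sale 13): sell min(13,0)=0. stock: 0 - 0 = 0. total_sold = 8
  Event 11 (restock 34): 0 + 34 = 34
Final: stock = 34, total_sold = 8

First zero at event 1.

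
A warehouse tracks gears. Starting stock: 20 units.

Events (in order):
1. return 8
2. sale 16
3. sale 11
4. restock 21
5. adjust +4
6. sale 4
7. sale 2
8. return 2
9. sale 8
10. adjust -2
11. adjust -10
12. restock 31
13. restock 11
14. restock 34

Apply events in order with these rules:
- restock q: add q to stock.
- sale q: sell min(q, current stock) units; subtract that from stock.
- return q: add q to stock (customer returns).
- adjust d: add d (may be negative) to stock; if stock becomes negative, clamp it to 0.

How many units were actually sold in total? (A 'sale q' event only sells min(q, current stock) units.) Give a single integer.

Answer: 41

Derivation:
Processing events:
Start: stock = 20
  Event 1 (return 8): 20 + 8 = 28
  Event 2 (sale 16): sell min(16,28)=16. stock: 28 - 16 = 12. total_sold = 16
  Event 3 (sale 11): sell min(11,12)=11. stock: 12 - 11 = 1. total_sold = 27
  Event 4 (restock 21): 1 + 21 = 22
  Event 5 (adjust +4): 22 + 4 = 26
  Event 6 (sale 4): sell min(4,26)=4. stock: 26 - 4 = 22. total_sold = 31
  Event 7 (sale 2): sell min(2,22)=2. stock: 22 - 2 = 20. total_sold = 33
  Event 8 (return 2): 20 + 2 = 22
  Event 9 (sale 8): sell min(8,22)=8. stock: 22 - 8 = 14. total_sold = 41
  Event 10 (adjust -2): 14 + -2 = 12
  Event 11 (adjust -10): 12 + -10 = 2
  Event 12 (restock 31): 2 + 31 = 33
  Event 13 (restock 11): 33 + 11 = 44
  Event 14 (restock 34): 44 + 34 = 78
Final: stock = 78, total_sold = 41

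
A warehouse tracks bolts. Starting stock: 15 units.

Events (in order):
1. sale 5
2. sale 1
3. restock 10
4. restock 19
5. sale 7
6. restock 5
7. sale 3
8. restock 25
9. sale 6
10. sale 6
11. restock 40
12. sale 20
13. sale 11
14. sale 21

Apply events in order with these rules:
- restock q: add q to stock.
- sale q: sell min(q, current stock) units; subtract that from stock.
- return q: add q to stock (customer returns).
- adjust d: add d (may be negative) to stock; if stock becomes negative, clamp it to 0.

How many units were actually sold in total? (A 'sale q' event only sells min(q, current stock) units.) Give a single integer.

Answer: 80

Derivation:
Processing events:
Start: stock = 15
  Event 1 (sale 5): sell min(5,15)=5. stock: 15 - 5 = 10. total_sold = 5
  Event 2 (sale 1): sell min(1,10)=1. stock: 10 - 1 = 9. total_sold = 6
  Event 3 (restock 10): 9 + 10 = 19
  Event 4 (restock 19): 19 + 19 = 38
  Event 5 (sale 7): sell min(7,38)=7. stock: 38 - 7 = 31. total_sold = 13
  Event 6 (restock 5): 31 + 5 = 36
  Event 7 (sale 3): sell min(3,36)=3. stock: 36 - 3 = 33. total_sold = 16
  Event 8 (restock 25): 33 + 25 = 58
  Event 9 (sale 6): sell min(6,58)=6. stock: 58 - 6 = 52. total_sold = 22
  Event 10 (sale 6): sell min(6,52)=6. stock: 52 - 6 = 46. total_sold = 28
  Event 11 (restock 40): 46 + 40 = 86
  Event 12 (sale 20): sell min(20,86)=20. stock: 86 - 20 = 66. total_sold = 48
  Event 13 (sale 11): sell min(11,66)=11. stock: 66 - 11 = 55. total_sold = 59
  Event 14 (sale 21): sell min(21,55)=21. stock: 55 - 21 = 34. total_sold = 80
Final: stock = 34, total_sold = 80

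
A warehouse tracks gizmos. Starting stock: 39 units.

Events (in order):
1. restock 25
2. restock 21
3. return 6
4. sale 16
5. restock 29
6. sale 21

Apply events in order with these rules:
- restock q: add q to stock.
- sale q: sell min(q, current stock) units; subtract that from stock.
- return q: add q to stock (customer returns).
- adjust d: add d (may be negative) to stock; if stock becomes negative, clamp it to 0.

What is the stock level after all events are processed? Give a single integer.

Processing events:
Start: stock = 39
  Event 1 (restock 25): 39 + 25 = 64
  Event 2 (restock 21): 64 + 21 = 85
  Event 3 (return 6): 85 + 6 = 91
  Event 4 (sale 16): sell min(16,91)=16. stock: 91 - 16 = 75. total_sold = 16
  Event 5 (restock 29): 75 + 29 = 104
  Event 6 (sale 21): sell min(21,104)=21. stock: 104 - 21 = 83. total_sold = 37
Final: stock = 83, total_sold = 37

Answer: 83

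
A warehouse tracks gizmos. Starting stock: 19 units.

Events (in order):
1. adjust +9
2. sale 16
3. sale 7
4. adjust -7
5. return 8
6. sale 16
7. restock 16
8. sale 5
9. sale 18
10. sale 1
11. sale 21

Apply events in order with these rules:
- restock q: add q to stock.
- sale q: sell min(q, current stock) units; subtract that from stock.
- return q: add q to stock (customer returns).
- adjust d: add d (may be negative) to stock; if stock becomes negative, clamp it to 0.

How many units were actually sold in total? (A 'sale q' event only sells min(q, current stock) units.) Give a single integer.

Processing events:
Start: stock = 19
  Event 1 (adjust +9): 19 + 9 = 28
  Event 2 (sale 16): sell min(16,28)=16. stock: 28 - 16 = 12. total_sold = 16
  Event 3 (sale 7): sell min(7,12)=7. stock: 12 - 7 = 5. total_sold = 23
  Event 4 (adjust -7): 5 + -7 = 0 (clamped to 0)
  Event 5 (return 8): 0 + 8 = 8
  Event 6 (sale 16): sell min(16,8)=8. stock: 8 - 8 = 0. total_sold = 31
  Event 7 (restock 16): 0 + 16 = 16
  Event 8 (sale 5): sell min(5,16)=5. stock: 16 - 5 = 11. total_sold = 36
  Event 9 (sale 18): sell min(18,11)=11. stock: 11 - 11 = 0. total_sold = 47
  Event 10 (sale 1): sell min(1,0)=0. stock: 0 - 0 = 0. total_sold = 47
  Event 11 (sale 21): sell min(21,0)=0. stock: 0 - 0 = 0. total_sold = 47
Final: stock = 0, total_sold = 47

Answer: 47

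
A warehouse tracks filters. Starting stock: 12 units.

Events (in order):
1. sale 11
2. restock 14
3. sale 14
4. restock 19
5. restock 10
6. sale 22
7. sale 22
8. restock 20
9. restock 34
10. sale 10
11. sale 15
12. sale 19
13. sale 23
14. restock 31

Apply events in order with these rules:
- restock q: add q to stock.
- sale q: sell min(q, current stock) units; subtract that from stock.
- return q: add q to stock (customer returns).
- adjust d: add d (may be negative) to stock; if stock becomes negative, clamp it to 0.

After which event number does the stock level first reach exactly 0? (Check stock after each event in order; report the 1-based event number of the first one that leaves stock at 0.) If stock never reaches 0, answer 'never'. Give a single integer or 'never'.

Processing events:
Start: stock = 12
  Event 1 (sale 11): sell min(11,12)=11. stock: 12 - 11 = 1. total_sold = 11
  Event 2 (restock 14): 1 + 14 = 15
  Event 3 (sale 14): sell min(14,15)=14. stock: 15 - 14 = 1. total_sold = 25
  Event 4 (restock 19): 1 + 19 = 20
  Event 5 (restock 10): 20 + 10 = 30
  Event 6 (sale 22): sell min(22,30)=22. stock: 30 - 22 = 8. total_sold = 47
  Event 7 (sale 22): sell min(22,8)=8. stock: 8 - 8 = 0. total_sold = 55
  Event 8 (restock 20): 0 + 20 = 20
  Event 9 (restock 34): 20 + 34 = 54
  Event 10 (sale 10): sell min(10,54)=10. stock: 54 - 10 = 44. total_sold = 65
  Event 11 (sale 15): sell min(15,44)=15. stock: 44 - 15 = 29. total_sold = 80
  Event 12 (sale 19): sell min(19,29)=19. stock: 29 - 19 = 10. total_sold = 99
  Event 13 (sale 23): sell min(23,10)=10. stock: 10 - 10 = 0. total_sold = 109
  Event 14 (restock 31): 0 + 31 = 31
Final: stock = 31, total_sold = 109

First zero at event 7.

Answer: 7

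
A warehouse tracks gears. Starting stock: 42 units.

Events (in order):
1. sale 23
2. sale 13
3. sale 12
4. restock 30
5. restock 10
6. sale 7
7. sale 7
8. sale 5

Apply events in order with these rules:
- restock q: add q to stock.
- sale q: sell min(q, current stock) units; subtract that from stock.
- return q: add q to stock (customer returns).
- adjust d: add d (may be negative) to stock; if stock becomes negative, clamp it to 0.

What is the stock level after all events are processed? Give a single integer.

Answer: 21

Derivation:
Processing events:
Start: stock = 42
  Event 1 (sale 23): sell min(23,42)=23. stock: 42 - 23 = 19. total_sold = 23
  Event 2 (sale 13): sell min(13,19)=13. stock: 19 - 13 = 6. total_sold = 36
  Event 3 (sale 12): sell min(12,6)=6. stock: 6 - 6 = 0. total_sold = 42
  Event 4 (restock 30): 0 + 30 = 30
  Event 5 (restock 10): 30 + 10 = 40
  Event 6 (sale 7): sell min(7,40)=7. stock: 40 - 7 = 33. total_sold = 49
  Event 7 (sale 7): sell min(7,33)=7. stock: 33 - 7 = 26. total_sold = 56
  Event 8 (sale 5): sell min(5,26)=5. stock: 26 - 5 = 21. total_sold = 61
Final: stock = 21, total_sold = 61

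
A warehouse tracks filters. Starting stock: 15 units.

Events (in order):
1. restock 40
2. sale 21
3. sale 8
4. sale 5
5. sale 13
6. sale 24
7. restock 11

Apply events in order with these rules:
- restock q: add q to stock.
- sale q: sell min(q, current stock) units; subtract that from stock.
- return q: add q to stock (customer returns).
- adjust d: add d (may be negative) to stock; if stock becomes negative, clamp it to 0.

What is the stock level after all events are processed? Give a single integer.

Answer: 11

Derivation:
Processing events:
Start: stock = 15
  Event 1 (restock 40): 15 + 40 = 55
  Event 2 (sale 21): sell min(21,55)=21. stock: 55 - 21 = 34. total_sold = 21
  Event 3 (sale 8): sell min(8,34)=8. stock: 34 - 8 = 26. total_sold = 29
  Event 4 (sale 5): sell min(5,26)=5. stock: 26 - 5 = 21. total_sold = 34
  Event 5 (sale 13): sell min(13,21)=13. stock: 21 - 13 = 8. total_sold = 47
  Event 6 (sale 24): sell min(24,8)=8. stock: 8 - 8 = 0. total_sold = 55
  Event 7 (restock 11): 0 + 11 = 11
Final: stock = 11, total_sold = 55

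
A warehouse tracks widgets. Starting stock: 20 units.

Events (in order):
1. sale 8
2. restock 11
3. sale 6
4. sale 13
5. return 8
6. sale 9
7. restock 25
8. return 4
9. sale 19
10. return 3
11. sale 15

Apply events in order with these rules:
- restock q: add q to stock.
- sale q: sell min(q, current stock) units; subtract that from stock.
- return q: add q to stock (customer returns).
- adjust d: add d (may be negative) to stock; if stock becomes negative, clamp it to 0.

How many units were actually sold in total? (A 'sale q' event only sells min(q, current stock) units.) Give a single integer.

Answer: 70

Derivation:
Processing events:
Start: stock = 20
  Event 1 (sale 8): sell min(8,20)=8. stock: 20 - 8 = 12. total_sold = 8
  Event 2 (restock 11): 12 + 11 = 23
  Event 3 (sale 6): sell min(6,23)=6. stock: 23 - 6 = 17. total_sold = 14
  Event 4 (sale 13): sell min(13,17)=13. stock: 17 - 13 = 4. total_sold = 27
  Event 5 (return 8): 4 + 8 = 12
  Event 6 (sale 9): sell min(9,12)=9. stock: 12 - 9 = 3. total_sold = 36
  Event 7 (restock 25): 3 + 25 = 28
  Event 8 (return 4): 28 + 4 = 32
  Event 9 (sale 19): sell min(19,32)=19. stock: 32 - 19 = 13. total_sold = 55
  Event 10 (return 3): 13 + 3 = 16
  Event 11 (sale 15): sell min(15,16)=15. stock: 16 - 15 = 1. total_sold = 70
Final: stock = 1, total_sold = 70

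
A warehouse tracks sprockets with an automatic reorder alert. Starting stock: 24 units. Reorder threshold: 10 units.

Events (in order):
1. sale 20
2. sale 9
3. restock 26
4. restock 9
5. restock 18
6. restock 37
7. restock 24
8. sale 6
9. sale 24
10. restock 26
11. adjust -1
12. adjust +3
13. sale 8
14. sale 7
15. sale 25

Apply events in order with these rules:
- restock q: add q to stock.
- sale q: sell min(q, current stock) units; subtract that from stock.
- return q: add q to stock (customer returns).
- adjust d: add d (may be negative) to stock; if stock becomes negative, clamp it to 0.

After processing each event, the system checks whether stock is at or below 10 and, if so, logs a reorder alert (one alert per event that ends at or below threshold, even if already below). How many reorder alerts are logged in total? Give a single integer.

Processing events:
Start: stock = 24
  Event 1 (sale 20): sell min(20,24)=20. stock: 24 - 20 = 4. total_sold = 20
  Event 2 (sale 9): sell min(9,4)=4. stock: 4 - 4 = 0. total_sold = 24
  Event 3 (restock 26): 0 + 26 = 26
  Event 4 (restock 9): 26 + 9 = 35
  Event 5 (restock 18): 35 + 18 = 53
  Event 6 (restock 37): 53 + 37 = 90
  Event 7 (restock 24): 90 + 24 = 114
  Event 8 (sale 6): sell min(6,114)=6. stock: 114 - 6 = 108. total_sold = 30
  Event 9 (sale 24): sell min(24,108)=24. stock: 108 - 24 = 84. total_sold = 54
  Event 10 (restock 26): 84 + 26 = 110
  Event 11 (adjust -1): 110 + -1 = 109
  Event 12 (adjust +3): 109 + 3 = 112
  Event 13 (sale 8): sell min(8,112)=8. stock: 112 - 8 = 104. total_sold = 62
  Event 14 (sale 7): sell min(7,104)=7. stock: 104 - 7 = 97. total_sold = 69
  Event 15 (sale 25): sell min(25,97)=25. stock: 97 - 25 = 72. total_sold = 94
Final: stock = 72, total_sold = 94

Checking against threshold 10:
  After event 1: stock=4 <= 10 -> ALERT
  After event 2: stock=0 <= 10 -> ALERT
  After event 3: stock=26 > 10
  After event 4: stock=35 > 10
  After event 5: stock=53 > 10
  After event 6: stock=90 > 10
  After event 7: stock=114 > 10
  After event 8: stock=108 > 10
  After event 9: stock=84 > 10
  After event 10: stock=110 > 10
  After event 11: stock=109 > 10
  After event 12: stock=112 > 10
  After event 13: stock=104 > 10
  After event 14: stock=97 > 10
  After event 15: stock=72 > 10
Alert events: [1, 2]. Count = 2

Answer: 2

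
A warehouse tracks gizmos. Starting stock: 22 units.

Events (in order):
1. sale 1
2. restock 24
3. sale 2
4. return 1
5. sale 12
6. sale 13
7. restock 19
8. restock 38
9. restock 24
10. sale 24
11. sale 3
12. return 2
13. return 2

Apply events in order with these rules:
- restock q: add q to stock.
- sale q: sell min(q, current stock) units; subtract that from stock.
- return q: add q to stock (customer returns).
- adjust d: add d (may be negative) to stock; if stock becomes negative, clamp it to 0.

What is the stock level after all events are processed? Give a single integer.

Processing events:
Start: stock = 22
  Event 1 (sale 1): sell min(1,22)=1. stock: 22 - 1 = 21. total_sold = 1
  Event 2 (restock 24): 21 + 24 = 45
  Event 3 (sale 2): sell min(2,45)=2. stock: 45 - 2 = 43. total_sold = 3
  Event 4 (return 1): 43 + 1 = 44
  Event 5 (sale 12): sell min(12,44)=12. stock: 44 - 12 = 32. total_sold = 15
  Event 6 (sale 13): sell min(13,32)=13. stock: 32 - 13 = 19. total_sold = 28
  Event 7 (restock 19): 19 + 19 = 38
  Event 8 (restock 38): 38 + 38 = 76
  Event 9 (restock 24): 76 + 24 = 100
  Event 10 (sale 24): sell min(24,100)=24. stock: 100 - 24 = 76. total_sold = 52
  Event 11 (sale 3): sell min(3,76)=3. stock: 76 - 3 = 73. total_sold = 55
  Event 12 (return 2): 73 + 2 = 75
  Event 13 (return 2): 75 + 2 = 77
Final: stock = 77, total_sold = 55

Answer: 77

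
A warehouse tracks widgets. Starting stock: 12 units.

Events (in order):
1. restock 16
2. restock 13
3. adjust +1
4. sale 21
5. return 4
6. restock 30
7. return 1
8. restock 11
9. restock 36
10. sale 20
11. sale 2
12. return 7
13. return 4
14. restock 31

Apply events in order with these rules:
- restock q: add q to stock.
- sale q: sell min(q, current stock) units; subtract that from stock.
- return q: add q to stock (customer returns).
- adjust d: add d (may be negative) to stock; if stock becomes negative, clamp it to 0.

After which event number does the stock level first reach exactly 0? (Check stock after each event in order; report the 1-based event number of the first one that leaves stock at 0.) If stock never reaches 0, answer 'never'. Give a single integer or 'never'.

Processing events:
Start: stock = 12
  Event 1 (restock 16): 12 + 16 = 28
  Event 2 (restock 13): 28 + 13 = 41
  Event 3 (adjust +1): 41 + 1 = 42
  Event 4 (sale 21): sell min(21,42)=21. stock: 42 - 21 = 21. total_sold = 21
  Event 5 (return 4): 21 + 4 = 25
  Event 6 (restock 30): 25 + 30 = 55
  Event 7 (return 1): 55 + 1 = 56
  Event 8 (restock 11): 56 + 11 = 67
  Event 9 (restock 36): 67 + 36 = 103
  Event 10 (sale 20): sell min(20,103)=20. stock: 103 - 20 = 83. total_sold = 41
  Event 11 (sale 2): sell min(2,83)=2. stock: 83 - 2 = 81. total_sold = 43
  Event 12 (return 7): 81 + 7 = 88
  Event 13 (return 4): 88 + 4 = 92
  Event 14 (restock 31): 92 + 31 = 123
Final: stock = 123, total_sold = 43

Stock never reaches 0.

Answer: never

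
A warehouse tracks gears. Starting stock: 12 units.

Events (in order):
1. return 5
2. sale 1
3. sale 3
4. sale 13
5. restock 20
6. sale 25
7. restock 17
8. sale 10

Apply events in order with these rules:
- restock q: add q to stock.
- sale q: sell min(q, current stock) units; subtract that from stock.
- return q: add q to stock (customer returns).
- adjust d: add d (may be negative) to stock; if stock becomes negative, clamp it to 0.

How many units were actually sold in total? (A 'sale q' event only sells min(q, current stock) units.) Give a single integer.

Processing events:
Start: stock = 12
  Event 1 (return 5): 12 + 5 = 17
  Event 2 (sale 1): sell min(1,17)=1. stock: 17 - 1 = 16. total_sold = 1
  Event 3 (sale 3): sell min(3,16)=3. stock: 16 - 3 = 13. total_sold = 4
  Event 4 (sale 13): sell min(13,13)=13. stock: 13 - 13 = 0. total_sold = 17
  Event 5 (restock 20): 0 + 20 = 20
  Event 6 (sale 25): sell min(25,20)=20. stock: 20 - 20 = 0. total_sold = 37
  Event 7 (restock 17): 0 + 17 = 17
  Event 8 (sale 10): sell min(10,17)=10. stock: 17 - 10 = 7. total_sold = 47
Final: stock = 7, total_sold = 47

Answer: 47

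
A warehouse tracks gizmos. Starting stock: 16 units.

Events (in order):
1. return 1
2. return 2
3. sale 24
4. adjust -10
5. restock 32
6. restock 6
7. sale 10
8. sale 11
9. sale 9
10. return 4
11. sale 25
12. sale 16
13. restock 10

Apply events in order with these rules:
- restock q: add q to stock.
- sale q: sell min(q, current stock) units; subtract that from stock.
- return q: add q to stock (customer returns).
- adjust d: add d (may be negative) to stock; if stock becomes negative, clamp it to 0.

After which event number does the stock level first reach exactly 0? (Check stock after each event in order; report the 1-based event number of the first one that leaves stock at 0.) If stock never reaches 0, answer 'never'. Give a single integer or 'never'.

Processing events:
Start: stock = 16
  Event 1 (return 1): 16 + 1 = 17
  Event 2 (return 2): 17 + 2 = 19
  Event 3 (sale 24): sell min(24,19)=19. stock: 19 - 19 = 0. total_sold = 19
  Event 4 (adjust -10): 0 + -10 = 0 (clamped to 0)
  Event 5 (restock 32): 0 + 32 = 32
  Event 6 (restock 6): 32 + 6 = 38
  Event 7 (sale 10): sell min(10,38)=10. stock: 38 - 10 = 28. total_sold = 29
  Event 8 (sale 11): sell min(11,28)=11. stock: 28 - 11 = 17. total_sold = 40
  Event 9 (sale 9): sell min(9,17)=9. stock: 17 - 9 = 8. total_sold = 49
  Event 10 (return 4): 8 + 4 = 12
  Event 11 (sale 25): sell min(25,12)=12. stock: 12 - 12 = 0. total_sold = 61
  Event 12 (sale 16): sell min(16,0)=0. stock: 0 - 0 = 0. total_sold = 61
  Event 13 (restock 10): 0 + 10 = 10
Final: stock = 10, total_sold = 61

First zero at event 3.

Answer: 3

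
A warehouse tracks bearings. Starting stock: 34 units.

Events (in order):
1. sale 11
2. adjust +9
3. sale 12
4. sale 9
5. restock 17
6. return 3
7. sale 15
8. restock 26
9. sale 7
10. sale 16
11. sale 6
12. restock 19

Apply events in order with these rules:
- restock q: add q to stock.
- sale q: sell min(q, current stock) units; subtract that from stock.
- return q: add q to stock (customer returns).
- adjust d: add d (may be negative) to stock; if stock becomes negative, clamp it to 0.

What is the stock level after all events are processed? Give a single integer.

Processing events:
Start: stock = 34
  Event 1 (sale 11): sell min(11,34)=11. stock: 34 - 11 = 23. total_sold = 11
  Event 2 (adjust +9): 23 + 9 = 32
  Event 3 (sale 12): sell min(12,32)=12. stock: 32 - 12 = 20. total_sold = 23
  Event 4 (sale 9): sell min(9,20)=9. stock: 20 - 9 = 11. total_sold = 32
  Event 5 (restock 17): 11 + 17 = 28
  Event 6 (return 3): 28 + 3 = 31
  Event 7 (sale 15): sell min(15,31)=15. stock: 31 - 15 = 16. total_sold = 47
  Event 8 (restock 26): 16 + 26 = 42
  Event 9 (sale 7): sell min(7,42)=7. stock: 42 - 7 = 35. total_sold = 54
  Event 10 (sale 16): sell min(16,35)=16. stock: 35 - 16 = 19. total_sold = 70
  Event 11 (sale 6): sell min(6,19)=6. stock: 19 - 6 = 13. total_sold = 76
  Event 12 (restock 19): 13 + 19 = 32
Final: stock = 32, total_sold = 76

Answer: 32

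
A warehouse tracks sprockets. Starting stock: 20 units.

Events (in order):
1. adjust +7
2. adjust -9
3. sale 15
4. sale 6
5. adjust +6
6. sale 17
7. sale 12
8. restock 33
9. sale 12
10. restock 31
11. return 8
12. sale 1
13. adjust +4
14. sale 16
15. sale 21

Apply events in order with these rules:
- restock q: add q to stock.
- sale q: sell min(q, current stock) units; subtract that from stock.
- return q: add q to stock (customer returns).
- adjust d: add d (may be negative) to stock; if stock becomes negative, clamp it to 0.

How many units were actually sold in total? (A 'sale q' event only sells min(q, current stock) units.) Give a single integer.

Answer: 74

Derivation:
Processing events:
Start: stock = 20
  Event 1 (adjust +7): 20 + 7 = 27
  Event 2 (adjust -9): 27 + -9 = 18
  Event 3 (sale 15): sell min(15,18)=15. stock: 18 - 15 = 3. total_sold = 15
  Event 4 (sale 6): sell min(6,3)=3. stock: 3 - 3 = 0. total_sold = 18
  Event 5 (adjust +6): 0 + 6 = 6
  Event 6 (sale 17): sell min(17,6)=6. stock: 6 - 6 = 0. total_sold = 24
  Event 7 (sale 12): sell min(12,0)=0. stock: 0 - 0 = 0. total_sold = 24
  Event 8 (restock 33): 0 + 33 = 33
  Event 9 (sale 12): sell min(12,33)=12. stock: 33 - 12 = 21. total_sold = 36
  Event 10 (restock 31): 21 + 31 = 52
  Event 11 (return 8): 52 + 8 = 60
  Event 12 (sale 1): sell min(1,60)=1. stock: 60 - 1 = 59. total_sold = 37
  Event 13 (adjust +4): 59 + 4 = 63
  Event 14 (sale 16): sell min(16,63)=16. stock: 63 - 16 = 47. total_sold = 53
  Event 15 (sale 21): sell min(21,47)=21. stock: 47 - 21 = 26. total_sold = 74
Final: stock = 26, total_sold = 74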